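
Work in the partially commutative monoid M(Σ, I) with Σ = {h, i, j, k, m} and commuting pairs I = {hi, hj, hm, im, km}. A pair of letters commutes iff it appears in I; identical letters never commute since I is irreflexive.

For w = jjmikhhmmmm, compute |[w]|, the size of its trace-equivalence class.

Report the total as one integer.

0(j) covers ∅
1(j) covers 0:j
2(m) covers 1:j
3(i) covers 1:j
4(k) covers 3:i
5(h) covers 4:k
6(h) covers 5:h
7(m) covers 2:m
8(m) covers 7:m
9(m) covers 8:m
10(m) covers 9:m
floor of heap: 0:j
completions by unplaced set U, small U first (add the entries for U minus each lowest piece of U):
  |U|=1: {6}:1  {10}:1
  |U|=2: {5,6}:1  {6,10}:2  {9,10}:1
  |U|=3: {4,5,6}:1  {5,6,10}:3  {6,9,10}:3  {8,9,10}:1
  |U|=4: {3,4,5,6}:1  {4,5,6,10}:4  {5,6,9,10}:6  {6,8,9,10}:4  {7,8,9,10}:1
  |U|=5: {2,7,8,9,10}:1  {3,4,5,6,10}:5  {4,5,6,9,10}:10  {5,6,8,9,10}:10  {6,7,8,9,10}:5
  |U|=6: {2,6,7,8,9,10}:6  {3,4,5,6,9,10}:15  {4,5,6,8,9,10}:20  {5,6,7,8,9,10}:15
  |U|=7: {2,5,6,7,8,9,10}:21  {3,4,5,6,8,9,10}:35  {4,5,6,7,8,9,10}:35
  |U|=8: {2,4,5,6,7,8,9,10}:56  {3,4,5,6,7,8,9,10}:70
  |U|=9: {2,3,4,5,6,7,8,9,10}:126
  start at 0(j): 126

126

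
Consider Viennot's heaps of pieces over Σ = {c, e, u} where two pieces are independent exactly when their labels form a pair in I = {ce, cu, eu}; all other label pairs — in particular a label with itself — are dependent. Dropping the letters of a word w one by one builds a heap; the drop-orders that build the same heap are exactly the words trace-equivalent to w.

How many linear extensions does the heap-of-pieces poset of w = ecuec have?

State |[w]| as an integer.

piece 0:e — minimal
piece 1:c — minimal
piece 2:u — minimal
piece 3:e rests on {0:e}
piece 4:c rests on {1:c}
minimal pieces: {0:e, 1:c, 2:u}
ways to finish when only these pieces remain (= sum over removing one remaining piece with nothing left below it):
  1 left: {2}→1  {3}→1  {4}→1
  2 left: {0,3}→1  {1,4}→1  {2,3}→2  {2,4}→2  {3,4}→2
  3 left: {0,2,3}→3  {0,3,4}→3  {1,2,4}→3  {1,3,4}→3  {2,3,4}→6
  placing 0:e first → 12 extensions
  placing 1:c first → 12 extensions
  placing 2:u first → 6 extensions
total linear extensions = 30

30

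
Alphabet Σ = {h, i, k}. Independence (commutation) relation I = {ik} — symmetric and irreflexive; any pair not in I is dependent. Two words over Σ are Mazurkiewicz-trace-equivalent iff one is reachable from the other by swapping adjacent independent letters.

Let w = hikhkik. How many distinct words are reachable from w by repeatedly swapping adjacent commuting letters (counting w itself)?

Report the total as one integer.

drop 0:h onto floor
drop 1:i onto {0:h}
drop 2:k onto {0:h}
drop 3:h onto {1:i, 2:k}
drop 4:k onto {3:h}
drop 5:i onto {3:h}
drop 6:k onto {4:k}
ground layer = {0:h}
drop-orders for the pieces not yet dropped (sum over which currently-grounded one goes next):
  1 to go: {5} 1  {6} 1
  2 to go: {4,6} 1  {5,6} 2
  3 to go: {4,5,6} 3
  4 to go: {3,4,5,6} 3
  5 to go: {1,3,4,5,6} 3  {2,3,4,5,6} 3
  if 0:h drops first: 6 orders

6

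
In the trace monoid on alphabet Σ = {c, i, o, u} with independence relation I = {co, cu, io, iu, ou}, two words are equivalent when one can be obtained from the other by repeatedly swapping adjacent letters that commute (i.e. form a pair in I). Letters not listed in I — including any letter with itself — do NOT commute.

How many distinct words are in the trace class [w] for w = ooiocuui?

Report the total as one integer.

560

#0=o has no predecessor
#1=o depends on [0:o]
#2=i has no predecessor
#3=o depends on [1:o]
#4=c depends on [2:i]
#5=u has no predecessor
#6=u depends on [5:u]
#7=i depends on [4:c]
sources: [0:o, 2:i, 5:u]
N(rest) = Σ N(rest − s) over sources s of rest; N(one piece) = 1:
  size 1 → [3]=1  [6]=1  [7]=1
  size 2 → [1,3]=1  [3,6]=2  [3,7]=2  [4,7]=1  [5,6]=1  [6,7]=2
  size 3 → [0,1,3]=1  [1,3,6]=3  [1,3,7]=3  [2,4,7]=1  [3,4,7]=3  [3,5,6]=3  [3,6,7]=6  [4,6,7]=3  [5,6,7]=3
  size 4 → [0,1,3,6]=4  [0,1,3,7]=4  [1,3,4,7]=6  [1,3,5,6]=6  [1,3,6,7]=12  [2,3,4,7]=4  [2,4,6,7]=4  [3,4,6,7]=12  [3,5,6,7]=12  [4,5,6,7]=6
  size 5 → [0,1,3,4,7]=10  [0,1,3,5,6]=10  [0,1,3,6,7]=20  [1,2,3,4,7]=10  [1,3,4,6,7]=30  [1,3,5,6,7]=30  [2,3,4,6,7]=20  [2,4,5,6,7]=10  [3,4,5,6,7]=30
  size 6 → [0,1,2,3,4,7]=20  [0,1,3,4,6,7]=60  [0,1,3,5,6,7]=60  [1,2,3,4,6,7]=60  [1,3,4,5,6,7]=90  [2,3,4,5,6,7]=60
  first=0(o) contributes 210
  first=2(i) contributes 210
  first=5(u) contributes 140
|[w]| = 560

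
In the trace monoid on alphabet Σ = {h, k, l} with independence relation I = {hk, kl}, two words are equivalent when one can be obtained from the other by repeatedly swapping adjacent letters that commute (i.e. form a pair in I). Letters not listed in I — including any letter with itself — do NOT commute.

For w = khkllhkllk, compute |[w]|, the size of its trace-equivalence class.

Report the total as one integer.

drop 0:k onto floor
drop 1:h onto floor
drop 2:k onto {0:k}
drop 3:l onto {1:h}
drop 4:l onto {3:l}
drop 5:h onto {4:l}
drop 6:k onto {2:k}
drop 7:l onto {5:h}
drop 8:l onto {7:l}
drop 9:k onto {6:k}
ground layer = {0:k, 1:h}
drop-orders for the pieces not yet dropped (sum over which currently-grounded one goes next):
  1 to go: {8} 1  {9} 1
  2 to go: {6,9} 1  {7,8} 1  {8,9} 2
  3 to go: {2,6,9} 1  {5,7,8} 1  {6,8,9} 3  {7,8,9} 3
  4 to go: {0,2,6,9} 1  {2,6,8,9} 4  {4,5,7,8} 1  {5,7,8,9} 4  {6,7,8,9} 6
  5 to go: {0,2,6,8,9} 5  {2,6,7,8,9} 10  {3,4,5,7,8} 1  {4,5,7,8,9} 5  {5,6,7,8,9} 10
  6 to go: {0,2,6,7,8,9} 15  {1,3,4,5,7,8} 1  {2,5,6,7,8,9} 20  {3,4,5,7,8,9} 6  {4,5,6,7,8,9} 15
  7 to go: {0,2,5,6,7,8,9} 35  {1,3,4,5,7,8,9} 7  {2,4,5,6,7,8,9} 35  {3,4,5,6,7,8,9} 21
  8 to go: {0,2,4,5,6,7,8,9} 70  {1,3,4,5,6,7,8,9} 28  {2,3,4,5,6,7,8,9} 56
  if 0:k drops first: 84 orders
  if 1:h drops first: 126 orders
heap linearizations: 210

210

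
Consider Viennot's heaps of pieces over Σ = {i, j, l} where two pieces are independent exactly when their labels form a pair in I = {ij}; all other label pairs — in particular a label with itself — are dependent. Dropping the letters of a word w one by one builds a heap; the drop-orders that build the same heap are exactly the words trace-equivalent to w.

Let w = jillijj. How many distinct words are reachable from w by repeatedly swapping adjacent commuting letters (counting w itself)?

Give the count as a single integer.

drop 0:j onto floor
drop 1:i onto floor
drop 2:l onto {0:j, 1:i}
drop 3:l onto {2:l}
drop 4:i onto {3:l}
drop 5:j onto {3:l}
drop 6:j onto {5:j}
ground layer = {0:j, 1:i}
drop-orders for the pieces not yet dropped (sum over which currently-grounded one goes next):
  1 to go: {4} 1  {6} 1
  2 to go: {4,6} 2  {5,6} 1
  3 to go: {4,5,6} 3
  4 to go: {3,4,5,6} 3
  5 to go: {2,3,4,5,6} 3
  if 0:j drops first: 3 orders
  if 1:i drops first: 3 orders
heap linearizations: 6

6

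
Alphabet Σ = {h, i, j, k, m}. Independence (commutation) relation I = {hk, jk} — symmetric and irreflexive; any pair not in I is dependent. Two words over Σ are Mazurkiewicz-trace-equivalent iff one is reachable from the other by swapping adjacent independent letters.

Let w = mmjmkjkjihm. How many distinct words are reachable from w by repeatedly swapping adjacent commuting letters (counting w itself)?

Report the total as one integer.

0(m) covers ∅
1(m) covers 0:m
2(j) covers 1:m
3(m) covers 2:j
4(k) covers 3:m
5(j) covers 3:m
6(k) covers 4:k
7(j) covers 5:j
8(i) covers 6:k, 7:j
9(h) covers 8:i
10(m) covers 9:h
floor of heap: 0:m
completions by unplaced set U, small U first (add the entries for U minus each lowest piece of U):
  |U|=1: {10}:1
  |U|=2: {9,10}:1
  |U|=3: {8,9,10}:1
  |U|=4: {6,8,9,10}:1  {7,8,9,10}:1
  |U|=5: {4,6,8,9,10}:1  {5,7,8,9,10}:1  {6,7,8,9,10}:2
  |U|=6: {4,6,7,8,9,10}:3  {5,6,7,8,9,10}:3
  |U|=7: {4,5,6,7,8,9,10}:6
  |U|=8: {3,4,5,6,7,8,9,10}:6
  |U|=9: {2,3,4,5,6,7,8,9,10}:6
  start at 0(m): 6

6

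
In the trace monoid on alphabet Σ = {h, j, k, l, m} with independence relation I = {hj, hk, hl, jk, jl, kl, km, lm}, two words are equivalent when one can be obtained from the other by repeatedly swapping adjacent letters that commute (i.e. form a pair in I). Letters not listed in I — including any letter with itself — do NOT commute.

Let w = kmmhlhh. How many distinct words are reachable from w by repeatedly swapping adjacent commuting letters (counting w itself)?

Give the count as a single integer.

piece 0:k — minimal
piece 1:m — minimal
piece 2:m rests on {1:m}
piece 3:h rests on {2:m}
piece 4:l — minimal
piece 5:h rests on {3:h}
piece 6:h rests on {5:h}
minimal pieces: {0:k, 1:m, 4:l}
ways to finish when only these pieces remain (= sum over removing one remaining piece with nothing left below it):
  1 left: {0}→1  {4}→1  {6}→1
  2 left: {0,4}→2  {0,6}→2  {4,6}→2  {5,6}→1
  3 left: {0,4,6}→6  {0,5,6}→3  {3,5,6}→1  {4,5,6}→3
  4 left: {0,3,5,6}→4  {0,4,5,6}→12  {2,3,5,6}→1  {3,4,5,6}→4
  5 left: {0,2,3,5,6}→5  {0,3,4,5,6}→20  {1,2,3,5,6}→1  {2,3,4,5,6}→5
  placing 0:k first → 6 extensions
  placing 1:m first → 30 extensions
  placing 4:l first → 6 extensions
total linear extensions = 42

42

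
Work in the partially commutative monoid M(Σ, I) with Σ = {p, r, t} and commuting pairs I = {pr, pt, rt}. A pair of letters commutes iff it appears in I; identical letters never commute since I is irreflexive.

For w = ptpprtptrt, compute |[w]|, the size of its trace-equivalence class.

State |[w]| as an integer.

#0=p has no predecessor
#1=t has no predecessor
#2=p depends on [0:p]
#3=p depends on [2:p]
#4=r has no predecessor
#5=t depends on [1:t]
#6=p depends on [3:p]
#7=t depends on [5:t]
#8=r depends on [4:r]
#9=t depends on [7:t]
sources: [0:p, 1:t, 4:r]
N(rest) = Σ N(rest − s) over sources s of rest; N(one piece) = 1:
  size 1 → [6]=1  [8]=1  [9]=1
  size 2 → [3,6]=1  [4,8]=1  [6,8]=2  [6,9]=2  [7,9]=1  [8,9]=2
  size 3 → [2,3,6]=1  [3,6,8]=3  [3,6,9]=3  [4,6,8]=3  [4,8,9]=3  [5,7,9]=1  [6,7,9]=3  [6,8,9]=6  [7,8,9]=3
  size 4 → [0,2,3,6]=1  [1,5,7,9]=1  [2,3,6,8]=4  [2,3,6,9]=4  [3,4,6,8]=6  [3,6,7,9]=6  [3,6,8,9]=12  [4,6,8,9]=12  [4,7,8,9]=6  [5,6,7,9]=4  [5,7,8,9]=4  [6,7,8,9]=12
  size 5 → [0,2,3,6,8]=5  [0,2,3,6,9]=5  [1,5,6,7,9]=5  [1,5,7,8,9]=5  [2,3,4,6,8]=10  [2,3,6,7,9]=10  [2,3,6,8,9]=20  [3,4,6,8,9]=30  [3,5,6,7,9]=10  [3,6,7,8,9]=30  [4,5,7,8,9]=10  [4,6,7,8,9]=30  [5,6,7,8,9]=20
  size 6 → [0,2,3,4,6,8]=15  [0,2,3,6,7,9]=15  [0,2,3,6,8,9]=30  [1,3,5,6,7,9]=15  [1,4,5,7,8,9]=15  [1,5,6,7,8,9]=30  [2,3,4,6,8,9]=60  [2,3,5,6,7,9]=20  [2,3,6,7,8,9]=60  [3,4,6,7,8,9]=90  [3,5,6,7,8,9]=60  [4,5,6,7,8,9]=60
  size 7 → [0,2,3,4,6,8,9]=105  [0,2,3,5,6,7,9]=35  [0,2,3,6,7,8,9]=105  [1,2,3,5,6,7,9]=35  [1,3,5,6,7,8,9]=105  [1,4,5,6,7,8,9]=105  [2,3,4,6,7,8,9]=210  [2,3,5,6,7,8,9]=140  [3,4,5,6,7,8,9]=210
  size 8 → [0,1,2,3,5,6,7,9]=70  [0,2,3,4,6,7,8,9]=420  [0,2,3,5,6,7,8,9]=280  [1,2,3,5,6,7,8,9]=280  [1,3,4,5,6,7,8,9]=420  [2,3,4,5,6,7,8,9]=560
  first=0(p) contributes 1260
  first=1(t) contributes 1260
  first=4(r) contributes 630
|[w]| = 3150

3150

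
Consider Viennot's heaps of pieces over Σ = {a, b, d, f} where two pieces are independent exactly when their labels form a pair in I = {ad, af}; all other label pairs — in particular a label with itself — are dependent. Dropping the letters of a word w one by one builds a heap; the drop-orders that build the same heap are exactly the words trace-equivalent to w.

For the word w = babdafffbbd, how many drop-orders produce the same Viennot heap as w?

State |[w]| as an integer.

5

drop 0:b onto floor
drop 1:a onto {0:b}
drop 2:b onto {1:a}
drop 3:d onto {2:b}
drop 4:a onto {2:b}
drop 5:f onto {3:d}
drop 6:f onto {5:f}
drop 7:f onto {6:f}
drop 8:b onto {4:a, 7:f}
drop 9:b onto {8:b}
drop 10:d onto {9:b}
ground layer = {0:b}
drop-orders for the pieces not yet dropped (sum over which currently-grounded one goes next):
  1 to go: {10} 1
  2 to go: {9,10} 1
  3 to go: {8,9,10} 1
  4 to go: {4,8,9,10} 1  {7,8,9,10} 1
  5 to go: {4,7,8,9,10} 2  {6,7,8,9,10} 1
  6 to go: {4,6,7,8,9,10} 3  {5,6,7,8,9,10} 1
  7 to go: {3,5,6,7,8,9,10} 1  {4,5,6,7,8,9,10} 4
  8 to go: {3,4,5,6,7,8,9,10} 5
  9 to go: {2,3,4,5,6,7,8,9,10} 5
  if 0:b drops first: 5 orders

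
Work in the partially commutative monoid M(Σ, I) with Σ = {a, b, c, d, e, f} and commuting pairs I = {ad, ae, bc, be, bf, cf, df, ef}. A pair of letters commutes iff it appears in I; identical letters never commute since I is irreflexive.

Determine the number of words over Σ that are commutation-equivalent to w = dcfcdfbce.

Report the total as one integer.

108

drop 0:d onto floor
drop 1:c onto {0:d}
drop 2:f onto floor
drop 3:c onto {1:c}
drop 4:d onto {3:c}
drop 5:f onto {2:f}
drop 6:b onto {4:d}
drop 7:c onto {4:d}
drop 8:e onto {7:c}
ground layer = {0:d, 2:f}
drop-orders for the pieces not yet dropped (sum over which currently-grounded one goes next):
  1 to go: {5} 1  {6} 1  {8} 1
  2 to go: {2,5} 1  {5,6} 2  {5,8} 2  {6,8} 2  {7,8} 1
  3 to go: {2,5,6} 3  {2,5,8} 3  {5,6,8} 6  {5,7,8} 3  {6,7,8} 3
  4 to go: {2,5,6,8} 12  {2,5,7,8} 6  {4,6,7,8} 3  {5,6,7,8} 12
  5 to go: {2,5,6,7,8} 30  {3,4,6,7,8} 3  {4,5,6,7,8} 15
  6 to go: {1,3,4,6,7,8} 3  {2,4,5,6,7,8} 45  {3,4,5,6,7,8} 18
  7 to go: {0,1,3,4,6,7,8} 3  {1,3,4,5,6,7,8} 21  {2,3,4,5,6,7,8} 63
  if 0:d drops first: 84 orders
  if 2:f drops first: 24 orders
heap linearizations: 108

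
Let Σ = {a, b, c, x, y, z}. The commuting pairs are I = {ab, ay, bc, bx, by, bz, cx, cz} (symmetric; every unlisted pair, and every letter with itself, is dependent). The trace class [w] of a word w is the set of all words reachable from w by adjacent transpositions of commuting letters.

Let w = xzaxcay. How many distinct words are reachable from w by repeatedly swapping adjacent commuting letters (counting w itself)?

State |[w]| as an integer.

piece 0:x — minimal
piece 1:z rests on {0:x}
piece 2:a rests on {1:z}
piece 3:x rests on {2:a}
piece 4:c rests on {2:a}
piece 5:a rests on {3:x, 4:c}
piece 6:y rests on {3:x, 4:c}
minimal pieces: {0:x}
ways to finish when only these pieces remain (= sum over removing one remaining piece with nothing left below it):
  1 left: {5}→1  {6}→1
  2 left: {5,6}→2
  3 left: {3,5,6}→2  {4,5,6}→2
  4 left: {3,4,5,6}→4
  5 left: {2,3,4,5,6}→4
  placing 0:x first → 4 extensions

4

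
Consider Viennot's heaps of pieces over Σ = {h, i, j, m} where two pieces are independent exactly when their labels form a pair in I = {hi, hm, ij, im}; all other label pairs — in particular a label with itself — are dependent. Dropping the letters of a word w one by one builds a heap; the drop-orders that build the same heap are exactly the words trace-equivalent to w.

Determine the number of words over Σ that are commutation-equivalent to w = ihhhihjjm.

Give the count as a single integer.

piece 0:i — minimal
piece 1:h — minimal
piece 2:h rests on {1:h}
piece 3:h rests on {2:h}
piece 4:i rests on {0:i}
piece 5:h rests on {3:h}
piece 6:j rests on {5:h}
piece 7:j rests on {6:j}
piece 8:m rests on {7:j}
minimal pieces: {0:i, 1:h}
ways to finish when only these pieces remain (= sum over removing one remaining piece with nothing left below it):
  1 left: {4}→1  {8}→1
  2 left: {0,4}→1  {4,8}→2  {7,8}→1
  3 left: {0,4,8}→3  {4,7,8}→3  {6,7,8}→1
  4 left: {0,4,7,8}→6  {4,6,7,8}→4  {5,6,7,8}→1
  5 left: {0,4,6,7,8}→10  {3,5,6,7,8}→1  {4,5,6,7,8}→5
  6 left: {0,4,5,6,7,8}→15  {2,3,5,6,7,8}→1  {3,4,5,6,7,8}→6
  7 left: {0,3,4,5,6,7,8}→21  {1,2,3,5,6,7,8}→1  {2,3,4,5,6,7,8}→7
  placing 0:i first → 8 extensions
  placing 1:h first → 28 extensions
total linear extensions = 36

36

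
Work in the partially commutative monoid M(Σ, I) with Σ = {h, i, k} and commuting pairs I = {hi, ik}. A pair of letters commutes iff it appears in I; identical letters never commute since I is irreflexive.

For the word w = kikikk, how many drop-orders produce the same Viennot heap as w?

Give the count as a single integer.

15

0(k) covers ∅
1(i) covers ∅
2(k) covers 0:k
3(i) covers 1:i
4(k) covers 2:k
5(k) covers 4:k
floor of heap: 0:k, 1:i
completions by unplaced set U, small U first (add the entries for U minus each lowest piece of U):
  |U|=1: {3}:1  {5}:1
  |U|=2: {1,3}:1  {3,5}:2  {4,5}:1
  |U|=3: {1,3,5}:3  {2,4,5}:1  {3,4,5}:3
  |U|=4: {0,2,4,5}:1  {1,3,4,5}:6  {2,3,4,5}:4
  start at 0(k): 10
  start at 1(i): 5
sum over floor = 15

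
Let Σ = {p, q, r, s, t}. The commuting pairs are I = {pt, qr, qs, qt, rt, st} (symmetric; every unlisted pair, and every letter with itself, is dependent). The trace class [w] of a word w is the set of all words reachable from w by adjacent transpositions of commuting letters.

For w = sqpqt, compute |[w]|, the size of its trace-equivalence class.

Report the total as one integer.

10

#0=s has no predecessor
#1=q has no predecessor
#2=p depends on [0:s, 1:q]
#3=q depends on [2:p]
#4=t has no predecessor
sources: [0:s, 1:q, 4:t]
N(rest) = Σ N(rest − s) over sources s of rest; N(one piece) = 1:
  size 1 → [3]=1  [4]=1
  size 2 → [2,3]=1  [3,4]=2
  size 3 → [0,2,3]=1  [1,2,3]=1  [2,3,4]=3
  first=0(s) contributes 4
  first=1(q) contributes 4
  first=4(t) contributes 2
|[w]| = 10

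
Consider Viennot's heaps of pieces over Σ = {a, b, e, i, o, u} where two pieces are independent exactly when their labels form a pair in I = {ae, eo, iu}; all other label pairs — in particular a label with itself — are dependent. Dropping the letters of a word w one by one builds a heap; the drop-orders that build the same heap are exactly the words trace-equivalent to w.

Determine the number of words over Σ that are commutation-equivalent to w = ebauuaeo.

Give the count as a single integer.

3

piece 0:e — minimal
piece 1:b rests on {0:e}
piece 2:a rests on {1:b}
piece 3:u rests on {2:a}
piece 4:u rests on {3:u}
piece 5:a rests on {4:u}
piece 6:e rests on {4:u}
piece 7:o rests on {5:a}
minimal pieces: {0:e}
ways to finish when only these pieces remain (= sum over removing one remaining piece with nothing left below it):
  1 left: {6}→1  {7}→1
  2 left: {5,7}→1  {6,7}→2
  3 left: {5,6,7}→3
  4 left: {4,5,6,7}→3
  5 left: {3,4,5,6,7}→3
  6 left: {2,3,4,5,6,7}→3
  placing 0:e first → 3 extensions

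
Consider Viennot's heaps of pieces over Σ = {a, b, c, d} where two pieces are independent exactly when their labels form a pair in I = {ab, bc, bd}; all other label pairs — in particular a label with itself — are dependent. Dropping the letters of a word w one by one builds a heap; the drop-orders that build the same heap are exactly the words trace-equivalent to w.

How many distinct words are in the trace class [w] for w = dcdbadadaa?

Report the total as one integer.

piece 0:d — minimal
piece 1:c rests on {0:d}
piece 2:d rests on {1:c}
piece 3:b — minimal
piece 4:a rests on {2:d}
piece 5:d rests on {4:a}
piece 6:a rests on {5:d}
piece 7:d rests on {6:a}
piece 8:a rests on {7:d}
piece 9:a rests on {8:a}
minimal pieces: {0:d, 3:b}
ways to finish when only these pieces remain (= sum over removing one remaining piece with nothing left below it):
  1 left: {3}→1  {9}→1
  2 left: {3,9}→2  {8,9}→1
  3 left: {3,8,9}→3  {7,8,9}→1
  4 left: {3,7,8,9}→4  {6,7,8,9}→1
  5 left: {3,6,7,8,9}→5  {5,6,7,8,9}→1
  6 left: {3,5,6,7,8,9}→6  {4,5,6,7,8,9}→1
  7 left: {2,4,5,6,7,8,9}→1  {3,4,5,6,7,8,9}→7
  8 left: {1,2,4,5,6,7,8,9}→1  {2,3,4,5,6,7,8,9}→8
  placing 0:d first → 9 extensions
  placing 3:b first → 1 extensions
total linear extensions = 10

10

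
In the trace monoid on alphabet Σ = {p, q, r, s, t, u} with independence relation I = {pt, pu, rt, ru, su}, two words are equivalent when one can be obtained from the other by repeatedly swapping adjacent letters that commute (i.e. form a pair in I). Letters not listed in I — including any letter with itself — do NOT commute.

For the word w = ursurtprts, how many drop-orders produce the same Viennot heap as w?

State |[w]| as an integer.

drop 0:u onto floor
drop 1:r onto floor
drop 2:s onto {1:r}
drop 3:u onto {0:u}
drop 4:r onto {2:s}
drop 5:t onto {2:s, 3:u}
drop 6:p onto {4:r}
drop 7:r onto {6:p}
drop 8:t onto {5:t}
drop 9:s onto {7:r, 8:t}
ground layer = {0:u, 1:r}
drop-orders for the pieces not yet dropped (sum over which currently-grounded one goes next):
  1 to go: {9} 1
  2 to go: {7,9} 1  {8,9} 1
  3 to go: {5,8,9} 1  {6,7,9} 1  {7,8,9} 2
  4 to go: {3,5,8,9} 1  {4,6,7,9} 1  {5,7,8,9} 3  {6,7,8,9} 3
  5 to go: {0,3,5,8,9} 1  {3,5,7,8,9} 4  {4,6,7,8,9} 4  {5,6,7,8,9} 6
  6 to go: {0,3,5,7,8,9} 5  {3,5,6,7,8,9} 10  {4,5,6,7,8,9} 10
  7 to go: {0,3,5,6,7,8,9} 15  {2,4,5,6,7,8,9} 10  {3,4,5,6,7,8,9} 20
  8 to go: {0,3,4,5,6,7,8,9} 35  {1,2,4,5,6,7,8,9} 10  {2,3,4,5,6,7,8,9} 30
  if 0:u drops first: 40 orders
  if 1:r drops first: 65 orders
heap linearizations: 105

105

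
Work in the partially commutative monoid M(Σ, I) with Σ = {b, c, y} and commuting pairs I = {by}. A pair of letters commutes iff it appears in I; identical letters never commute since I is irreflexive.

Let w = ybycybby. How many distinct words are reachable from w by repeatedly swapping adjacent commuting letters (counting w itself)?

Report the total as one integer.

0(y) covers ∅
1(b) covers ∅
2(y) covers 0:y
3(c) covers 1:b, 2:y
4(y) covers 3:c
5(b) covers 3:c
6(b) covers 5:b
7(y) covers 4:y
floor of heap: 0:y, 1:b
completions by unplaced set U, small U first (add the entries for U minus each lowest piece of U):
  |U|=1: {6}:1  {7}:1
  |U|=2: {4,7}:1  {5,6}:1  {6,7}:2
  |U|=3: {4,6,7}:3  {5,6,7}:3
  |U|=4: {4,5,6,7}:6
  |U|=5: {3,4,5,6,7}:6
  |U|=6: {1,3,4,5,6,7}:6  {2,3,4,5,6,7}:6
  start at 0(y): 12
  start at 1(b): 6
sum over floor = 18

18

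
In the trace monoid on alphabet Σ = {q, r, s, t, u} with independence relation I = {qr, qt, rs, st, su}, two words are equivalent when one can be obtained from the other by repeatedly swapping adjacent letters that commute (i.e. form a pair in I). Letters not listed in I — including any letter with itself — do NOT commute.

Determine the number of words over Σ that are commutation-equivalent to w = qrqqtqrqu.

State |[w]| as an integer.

drop 0:q onto floor
drop 1:r onto floor
drop 2:q onto {0:q}
drop 3:q onto {2:q}
drop 4:t onto {1:r}
drop 5:q onto {3:q}
drop 6:r onto {4:t}
drop 7:q onto {5:q}
drop 8:u onto {6:r, 7:q}
ground layer = {0:q, 1:r}
drop-orders for the pieces not yet dropped (sum over which currently-grounded one goes next):
  1 to go: {8} 1
  2 to go: {6,8} 1  {7,8} 1
  3 to go: {4,6,8} 1  {5,7,8} 1  {6,7,8} 2
  4 to go: {1,4,6,8} 1  {3,5,7,8} 1  {4,6,7,8} 3  {5,6,7,8} 3
  5 to go: {1,4,6,7,8} 4  {2,3,5,7,8} 1  {3,5,6,7,8} 4  {4,5,6,7,8} 6
  6 to go: {0,2,3,5,7,8} 1  {1,4,5,6,7,8} 10  {2,3,5,6,7,8} 5  {3,4,5,6,7,8} 10
  7 to go: {0,2,3,5,6,7,8} 6  {1,3,4,5,6,7,8} 20  {2,3,4,5,6,7,8} 15
  if 0:q drops first: 35 orders
  if 1:r drops first: 21 orders
heap linearizations: 56

56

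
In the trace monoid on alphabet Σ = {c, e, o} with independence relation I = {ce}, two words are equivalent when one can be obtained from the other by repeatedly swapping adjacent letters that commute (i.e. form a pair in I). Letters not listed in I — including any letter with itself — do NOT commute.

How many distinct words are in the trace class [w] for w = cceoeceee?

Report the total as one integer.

piece 0:c — minimal
piece 1:c rests on {0:c}
piece 2:e — minimal
piece 3:o rests on {1:c, 2:e}
piece 4:e rests on {3:o}
piece 5:c rests on {3:o}
piece 6:e rests on {4:e}
piece 7:e rests on {6:e}
piece 8:e rests on {7:e}
minimal pieces: {0:c, 2:e}
ways to finish when only these pieces remain (= sum over removing one remaining piece with nothing left below it):
  1 left: {5}→1  {8}→1
  2 left: {5,8}→2  {7,8}→1
  3 left: {5,7,8}→3  {6,7,8}→1
  4 left: {4,6,7,8}→1  {5,6,7,8}→4
  5 left: {4,5,6,7,8}→5
  6 left: {3,4,5,6,7,8}→5
  7 left: {1,3,4,5,6,7,8}→5  {2,3,4,5,6,7,8}→5
  placing 0:c first → 10 extensions
  placing 2:e first → 5 extensions
total linear extensions = 15

15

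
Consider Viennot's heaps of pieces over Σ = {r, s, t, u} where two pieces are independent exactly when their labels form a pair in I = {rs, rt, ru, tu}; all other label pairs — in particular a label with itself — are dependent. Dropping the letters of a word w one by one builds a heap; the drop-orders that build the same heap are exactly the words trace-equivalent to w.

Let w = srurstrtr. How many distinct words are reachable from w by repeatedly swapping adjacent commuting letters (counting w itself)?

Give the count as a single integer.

126

#0=s has no predecessor
#1=r has no predecessor
#2=u depends on [0:s]
#3=r depends on [1:r]
#4=s depends on [2:u]
#5=t depends on [4:s]
#6=r depends on [3:r]
#7=t depends on [5:t]
#8=r depends on [6:r]
sources: [0:s, 1:r]
N(rest) = Σ N(rest − s) over sources s of rest; N(one piece) = 1:
  size 1 → [7]=1  [8]=1
  size 2 → [5,7]=1  [6,8]=1  [7,8]=2
  size 3 → [3,6,8]=1  [4,5,7]=1  [5,7,8]=3  [6,7,8]=3
  size 4 → [1,3,6,8]=1  [2,4,5,7]=1  [3,6,7,8]=4  [4,5,7,8]=4  [5,6,7,8]=6
  size 5 → [0,2,4,5,7]=1  [1,3,6,7,8]=5  [2,4,5,7,8]=5  [3,5,6,7,8]=10  [4,5,6,7,8]=10
  size 6 → [0,2,4,5,7,8]=6  [1,3,5,6,7,8]=15  [2,4,5,6,7,8]=15  [3,4,5,6,7,8]=20
  size 7 → [0,2,4,5,6,7,8]=21  [1,3,4,5,6,7,8]=35  [2,3,4,5,6,7,8]=35
  first=0(s) contributes 70
  first=1(r) contributes 56
|[w]| = 126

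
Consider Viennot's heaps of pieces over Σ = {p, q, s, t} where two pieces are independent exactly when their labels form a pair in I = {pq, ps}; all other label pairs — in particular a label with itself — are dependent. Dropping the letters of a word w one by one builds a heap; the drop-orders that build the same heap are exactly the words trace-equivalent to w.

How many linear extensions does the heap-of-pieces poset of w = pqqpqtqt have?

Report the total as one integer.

drop 0:p onto floor
drop 1:q onto floor
drop 2:q onto {1:q}
drop 3:p onto {0:p}
drop 4:q onto {2:q}
drop 5:t onto {3:p, 4:q}
drop 6:q onto {5:t}
drop 7:t onto {6:q}
ground layer = {0:p, 1:q}
drop-orders for the pieces not yet dropped (sum over which currently-grounded one goes next):
  1 to go: {7} 1
  2 to go: {6,7} 1
  3 to go: {5,6,7} 1
  4 to go: {3,5,6,7} 1  {4,5,6,7} 1
  5 to go: {0,3,5,6,7} 1  {2,4,5,6,7} 1  {3,4,5,6,7} 2
  6 to go: {0,3,4,5,6,7} 3  {1,2,4,5,6,7} 1  {2,3,4,5,6,7} 3
  if 0:p drops first: 4 orders
  if 1:q drops first: 6 orders
heap linearizations: 10

10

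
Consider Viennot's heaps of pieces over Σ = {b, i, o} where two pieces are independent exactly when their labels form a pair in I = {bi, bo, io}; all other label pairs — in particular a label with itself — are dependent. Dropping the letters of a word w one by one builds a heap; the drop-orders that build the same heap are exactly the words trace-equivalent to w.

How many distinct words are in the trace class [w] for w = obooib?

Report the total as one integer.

60

#0=o has no predecessor
#1=b has no predecessor
#2=o depends on [0:o]
#3=o depends on [2:o]
#4=i has no predecessor
#5=b depends on [1:b]
sources: [0:o, 1:b, 4:i]
N(rest) = Σ N(rest − s) over sources s of rest; N(one piece) = 1:
  size 1 → [3]=1  [4]=1  [5]=1
  size 2 → [1,5]=1  [2,3]=1  [3,4]=2  [3,5]=2  [4,5]=2
  size 3 → [0,2,3]=1  [1,3,5]=3  [1,4,5]=3  [2,3,4]=3  [2,3,5]=3  [3,4,5]=6
  size 4 → [0,2,3,4]=4  [0,2,3,5]=4  [1,2,3,5]=6  [1,3,4,5]=12  [2,3,4,5]=12
  first=0(o) contributes 30
  first=1(b) contributes 20
  first=4(i) contributes 10
|[w]| = 60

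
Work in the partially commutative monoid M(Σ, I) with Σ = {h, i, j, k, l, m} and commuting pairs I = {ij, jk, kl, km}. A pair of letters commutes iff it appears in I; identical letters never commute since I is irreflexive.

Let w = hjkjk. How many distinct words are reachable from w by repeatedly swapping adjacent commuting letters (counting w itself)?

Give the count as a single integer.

6

#0=h has no predecessor
#1=j depends on [0:h]
#2=k depends on [0:h]
#3=j depends on [1:j]
#4=k depends on [2:k]
sources: [0:h]
N(rest) = Σ N(rest − s) over sources s of rest; N(one piece) = 1:
  size 1 → [3]=1  [4]=1
  size 2 → [1,3]=1  [2,4]=1  [3,4]=2
  size 3 → [1,3,4]=3  [2,3,4]=3
  first=0(h) contributes 6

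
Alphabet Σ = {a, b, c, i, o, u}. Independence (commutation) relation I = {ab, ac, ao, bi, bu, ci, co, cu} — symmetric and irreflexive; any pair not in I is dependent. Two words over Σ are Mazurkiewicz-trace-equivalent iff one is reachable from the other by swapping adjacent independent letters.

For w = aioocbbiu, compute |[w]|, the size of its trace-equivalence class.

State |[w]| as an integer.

34

piece 0:a — minimal
piece 1:i rests on {0:a}
piece 2:o rests on {1:i}
piece 3:o rests on {2:o}
piece 4:c — minimal
piece 5:b rests on {3:o, 4:c}
piece 6:b rests on {5:b}
piece 7:i rests on {3:o}
piece 8:u rests on {7:i}
minimal pieces: {0:a, 4:c}
ways to finish when only these pieces remain (= sum over removing one remaining piece with nothing left below it):
  1 left: {6}→1  {8}→1
  2 left: {5,6}→1  {6,8}→2  {7,8}→1
  3 left: {4,5,6}→1  {5,6,8}→3  {6,7,8}→3
  4 left: {4,5,6,8}→4  {5,6,7,8}→6
  5 left: {3,5,6,7,8}→6  {4,5,6,7,8}→10
  6 left: {2,3,5,6,7,8}→6  {3,4,5,6,7,8}→16
  7 left: {1,2,3,5,6,7,8}→6  {2,3,4,5,6,7,8}→22
  placing 0:a first → 28 extensions
  placing 4:c first → 6 extensions
total linear extensions = 34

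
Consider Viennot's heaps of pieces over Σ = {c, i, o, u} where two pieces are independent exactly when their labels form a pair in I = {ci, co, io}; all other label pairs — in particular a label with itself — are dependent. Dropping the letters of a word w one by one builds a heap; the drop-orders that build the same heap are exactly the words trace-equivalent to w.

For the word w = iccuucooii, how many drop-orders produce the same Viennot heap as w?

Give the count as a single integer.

drop 0:i onto floor
drop 1:c onto floor
drop 2:c onto {1:c}
drop 3:u onto {0:i, 2:c}
drop 4:u onto {3:u}
drop 5:c onto {4:u}
drop 6:o onto {4:u}
drop 7:o onto {6:o}
drop 8:i onto {4:u}
drop 9:i onto {8:i}
ground layer = {0:i, 1:c}
drop-orders for the pieces not yet dropped (sum over which currently-grounded one goes next):
  1 to go: {5} 1  {7} 1  {9} 1
  2 to go: {5,7} 2  {5,9} 2  {6,7} 1  {7,9} 2  {8,9} 1
  3 to go: {5,6,7} 3  {5,7,9} 6  {5,8,9} 3  {6,7,9} 3  {7,8,9} 3
  4 to go: {5,6,7,9} 12  {5,7,8,9} 12  {6,7,8,9} 6
  5 to go: {5,6,7,8,9} 30
  6 to go: {4,5,6,7,8,9} 30
  7 to go: {3,4,5,6,7,8,9} 30
  8 to go: {0,3,4,5,6,7,8,9} 30  {2,3,4,5,6,7,8,9} 30
  if 0:i drops first: 30 orders
  if 1:c drops first: 60 orders
heap linearizations: 90

90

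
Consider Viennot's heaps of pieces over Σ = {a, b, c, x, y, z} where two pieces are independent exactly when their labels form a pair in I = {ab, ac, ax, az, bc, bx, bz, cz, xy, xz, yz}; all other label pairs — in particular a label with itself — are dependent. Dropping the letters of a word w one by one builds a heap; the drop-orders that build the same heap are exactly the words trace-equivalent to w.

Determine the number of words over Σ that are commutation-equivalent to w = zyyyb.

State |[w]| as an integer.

#0=z has no predecessor
#1=y has no predecessor
#2=y depends on [1:y]
#3=y depends on [2:y]
#4=b depends on [3:y]
sources: [0:z, 1:y]
N(rest) = Σ N(rest − s) over sources s of rest; N(one piece) = 1:
  size 1 → [0]=1  [4]=1
  size 2 → [0,4]=2  [3,4]=1
  size 3 → [0,3,4]=3  [2,3,4]=1
  first=0(z) contributes 1
  first=1(y) contributes 4
|[w]| = 5

5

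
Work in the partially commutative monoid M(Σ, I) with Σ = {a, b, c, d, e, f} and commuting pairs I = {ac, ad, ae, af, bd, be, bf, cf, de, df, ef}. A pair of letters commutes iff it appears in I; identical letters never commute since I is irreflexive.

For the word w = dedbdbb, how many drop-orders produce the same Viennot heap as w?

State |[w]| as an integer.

0(d) covers ∅
1(e) covers ∅
2(d) covers 0:d
3(b) covers ∅
4(d) covers 2:d
5(b) covers 3:b
6(b) covers 5:b
floor of heap: 0:d, 1:e, 3:b
completions by unplaced set U, small U first (add the entries for U minus each lowest piece of U):
  |U|=1: {1}:1  {4}:1  {6}:1
  |U|=2: {1,4}:2  {1,6}:2  {2,4}:1  {4,6}:2  {5,6}:1
  |U|=3: {0,2,4}:1  {1,2,4}:3  {1,4,6}:6  {1,5,6}:3  {2,4,6}:3  {3,5,6}:1  {4,5,6}:3
  |U|=4: {0,1,2,4}:4  {0,2,4,6}:4  {1,2,4,6}:12  {1,3,5,6}:4  {1,4,5,6}:12  {2,4,5,6}:6  {3,4,5,6}:4
  |U|=5: {0,1,2,4,6}:20  {0,2,4,5,6}:10  {1,2,4,5,6}:30  {1,3,4,5,6}:20  {2,3,4,5,6}:10
  start at 0(d): 60
  start at 1(e): 20
  start at 3(b): 60
sum over floor = 140

140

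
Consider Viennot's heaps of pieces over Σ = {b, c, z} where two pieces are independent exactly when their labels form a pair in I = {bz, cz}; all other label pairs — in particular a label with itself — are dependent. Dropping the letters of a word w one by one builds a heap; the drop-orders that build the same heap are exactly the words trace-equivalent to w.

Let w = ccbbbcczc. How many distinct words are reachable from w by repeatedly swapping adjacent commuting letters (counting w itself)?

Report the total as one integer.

#0=c has no predecessor
#1=c depends on [0:c]
#2=b depends on [1:c]
#3=b depends on [2:b]
#4=b depends on [3:b]
#5=c depends on [4:b]
#6=c depends on [5:c]
#7=z has no predecessor
#8=c depends on [6:c]
sources: [0:c, 7:z]
N(rest) = Σ N(rest − s) over sources s of rest; N(one piece) = 1:
  size 1 → [7]=1  [8]=1
  size 2 → [6,8]=1  [7,8]=2
  size 3 → [5,6,8]=1  [6,7,8]=3
  size 4 → [4,5,6,8]=1  [5,6,7,8]=4
  size 5 → [3,4,5,6,8]=1  [4,5,6,7,8]=5
  size 6 → [2,3,4,5,6,8]=1  [3,4,5,6,7,8]=6
  size 7 → [1,2,3,4,5,6,8]=1  [2,3,4,5,6,7,8]=7
  first=0(c) contributes 8
  first=7(z) contributes 1
|[w]| = 9

9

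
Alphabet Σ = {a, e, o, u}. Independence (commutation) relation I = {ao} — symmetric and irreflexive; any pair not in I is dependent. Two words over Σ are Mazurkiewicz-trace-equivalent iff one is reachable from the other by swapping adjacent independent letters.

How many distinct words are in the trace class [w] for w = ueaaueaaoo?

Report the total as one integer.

6

0(u) covers ∅
1(e) covers 0:u
2(a) covers 1:e
3(a) covers 2:a
4(u) covers 3:a
5(e) covers 4:u
6(a) covers 5:e
7(a) covers 6:a
8(o) covers 5:e
9(o) covers 8:o
floor of heap: 0:u
completions by unplaced set U, small U first (add the entries for U minus each lowest piece of U):
  |U|=1: {7}:1  {9}:1
  |U|=2: {6,7}:1  {7,9}:2  {8,9}:1
  |U|=3: {6,7,9}:3  {7,8,9}:3
  |U|=4: {6,7,8,9}:6
  |U|=5: {5,6,7,8,9}:6
  |U|=6: {4,5,6,7,8,9}:6
  |U|=7: {3,4,5,6,7,8,9}:6
  |U|=8: {2,3,4,5,6,7,8,9}:6
  start at 0(u): 6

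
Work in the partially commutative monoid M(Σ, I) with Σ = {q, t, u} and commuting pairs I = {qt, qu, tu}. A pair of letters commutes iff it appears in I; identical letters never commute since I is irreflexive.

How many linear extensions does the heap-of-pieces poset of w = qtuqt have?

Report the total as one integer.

drop 0:q onto floor
drop 1:t onto floor
drop 2:u onto floor
drop 3:q onto {0:q}
drop 4:t onto {1:t}
ground layer = {0:q, 1:t, 2:u}
drop-orders for the pieces not yet dropped (sum over which currently-grounded one goes next):
  1 to go: {2} 1  {3} 1  {4} 1
  2 to go: {0,3} 1  {1,4} 1  {2,3} 2  {2,4} 2  {3,4} 2
  3 to go: {0,2,3} 3  {0,3,4} 3  {1,2,4} 3  {1,3,4} 3  {2,3,4} 6
  if 0:q drops first: 12 orders
  if 1:t drops first: 12 orders
  if 2:u drops first: 6 orders
heap linearizations: 30

30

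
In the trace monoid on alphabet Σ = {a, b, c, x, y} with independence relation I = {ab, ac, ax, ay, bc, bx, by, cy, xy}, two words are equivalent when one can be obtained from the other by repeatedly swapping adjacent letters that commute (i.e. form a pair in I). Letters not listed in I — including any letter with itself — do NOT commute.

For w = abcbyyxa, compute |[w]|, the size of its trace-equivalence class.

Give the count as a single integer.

0(a) covers ∅
1(b) covers ∅
2(c) covers ∅
3(b) covers 1:b
4(y) covers ∅
5(y) covers 4:y
6(x) covers 2:c
7(a) covers 0:a
floor of heap: 0:a, 1:b, 2:c, 4:y
completions by unplaced set U, small U first (add the entries for U minus each lowest piece of U):
  |U|=1: {3}:1  {5}:1  {6}:1  {7}:1
  |U|=2: {0,7}:1  {1,3}:1  {2,6}:1  {3,5}:2  {3,6}:2  {3,7}:2  {4,5}:1  {5,6}:2  {5,7}:2  {6,7}:2
  |U|=3: {0,3,7}:3  {0,5,7}:3  {0,6,7}:3  {1,3,5}:3  {1,3,6}:3  {1,3,7}:3  {2,3,6}:3  {2,5,6}:3  {2,6,7}:3  {3,4,5}:3  {3,5,6}:6  {3,5,7}:6  {3,6,7}:6  {4,5,6}:3  {4,5,7}:3  {5,6,7}:6
  |U|=4: {0,1,3,7}:6  {0,2,6,7}:6  {0,3,5,7}:12  {0,3,6,7}:12  {0,4,5,7}:6  {0,5,6,7}:12  {1,2,3,6}:6  {1,3,4,5}:6  {1,3,5,6}:12  {1,3,5,7}:12  {1,3,6,7}:12  {2,3,5,6}:12  {2,3,6,7}:12  {2,4,5,6}:6  {2,5,6,7}:12  {3,4,5,6}:12  {3,4,5,7}:12  {3,5,6,7}:24  {4,5,6,7}:12
  |U|=5: {0,1,3,5,7}:30  {0,1,3,6,7}:30  {0,2,3,6,7}:30  {0,2,5,6,7}:30  {0,3,4,5,7}:30  {0,3,5,6,7}:60  {0,4,5,6,7}:30  {1,2,3,5,6}:30  {1,2,3,6,7}:30  {1,3,4,5,6}:30  {1,3,4,5,7}:30  {1,3,5,6,7}:60  {2,3,4,5,6}:30  {2,3,5,6,7}:60  {2,4,5,6,7}:30  {3,4,5,6,7}:60
  |U|=6: {0,1,2,3,6,7}:90  {0,1,3,4,5,7}:90  {0,1,3,5,6,7}:180  {0,2,3,5,6,7}:180  {0,2,4,5,6,7}:90  {0,3,4,5,6,7}:180  {1,2,3,4,5,6}:90  {1,2,3,5,6,7}:180  {1,3,4,5,6,7}:180  {2,3,4,5,6,7}:180
  start at 0(a): 630
  start at 1(b): 630
  start at 2(c): 630
  start at 4(y): 630
sum over floor = 2520

2520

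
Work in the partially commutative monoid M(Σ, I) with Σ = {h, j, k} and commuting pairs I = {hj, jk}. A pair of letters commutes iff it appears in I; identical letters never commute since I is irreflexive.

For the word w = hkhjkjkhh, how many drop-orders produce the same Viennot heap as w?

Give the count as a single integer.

drop 0:h onto floor
drop 1:k onto {0:h}
drop 2:h onto {1:k}
drop 3:j onto floor
drop 4:k onto {2:h}
drop 5:j onto {3:j}
drop 6:k onto {4:k}
drop 7:h onto {6:k}
drop 8:h onto {7:h}
ground layer = {0:h, 3:j}
drop-orders for the pieces not yet dropped (sum over which currently-grounded one goes next):
  1 to go: {5} 1  {8} 1
  2 to go: {3,5} 1  {5,8} 2  {7,8} 1
  3 to go: {3,5,8} 3  {5,7,8} 3  {6,7,8} 1
  4 to go: {3,5,7,8} 6  {4,6,7,8} 1  {5,6,7,8} 4
  5 to go: {2,4,6,7,8} 1  {3,5,6,7,8} 10  {4,5,6,7,8} 5
  6 to go: {1,2,4,6,7,8} 1  {2,4,5,6,7,8} 6  {3,4,5,6,7,8} 15
  7 to go: {0,1,2,4,6,7,8} 1  {1,2,4,5,6,7,8} 7  {2,3,4,5,6,7,8} 21
  if 0:h drops first: 28 orders
  if 3:j drops first: 8 orders
heap linearizations: 36

36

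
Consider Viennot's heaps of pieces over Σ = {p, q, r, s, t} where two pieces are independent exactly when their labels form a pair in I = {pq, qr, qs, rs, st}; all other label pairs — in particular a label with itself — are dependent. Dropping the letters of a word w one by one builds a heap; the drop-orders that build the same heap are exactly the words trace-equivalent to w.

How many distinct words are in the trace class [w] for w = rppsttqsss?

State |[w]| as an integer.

35

drop 0:r onto floor
drop 1:p onto {0:r}
drop 2:p onto {1:p}
drop 3:s onto {2:p}
drop 4:t onto {2:p}
drop 5:t onto {4:t}
drop 6:q onto {5:t}
drop 7:s onto {3:s}
drop 8:s onto {7:s}
drop 9:s onto {8:s}
ground layer = {0:r}
drop-orders for the pieces not yet dropped (sum over which currently-grounded one goes next):
  1 to go: {6} 1  {9} 1
  2 to go: {5,6} 1  {6,9} 2  {8,9} 1
  3 to go: {4,5,6} 1  {5,6,9} 3  {6,8,9} 3  {7,8,9} 1
  4 to go: {3,7,8,9} 1  {4,5,6,9} 4  {5,6,8,9} 6  {6,7,8,9} 4
  5 to go: {3,6,7,8,9} 5  {4,5,6,8,9} 10  {5,6,7,8,9} 10
  6 to go: {3,5,6,7,8,9} 15  {4,5,6,7,8,9} 20
  7 to go: {3,4,5,6,7,8,9} 35
  8 to go: {2,3,4,5,6,7,8,9} 35
  if 0:r drops first: 35 orders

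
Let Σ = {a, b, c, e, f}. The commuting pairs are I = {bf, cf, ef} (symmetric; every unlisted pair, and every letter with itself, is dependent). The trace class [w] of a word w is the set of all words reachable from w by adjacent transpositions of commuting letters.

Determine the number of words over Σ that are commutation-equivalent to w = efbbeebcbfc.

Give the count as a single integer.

55

drop 0:e onto floor
drop 1:f onto floor
drop 2:b onto {0:e}
drop 3:b onto {2:b}
drop 4:e onto {3:b}
drop 5:e onto {4:e}
drop 6:b onto {5:e}
drop 7:c onto {6:b}
drop 8:b onto {7:c}
drop 9:f onto {1:f}
drop 10:c onto {8:b}
ground layer = {0:e, 1:f}
drop-orders for the pieces not yet dropped (sum over which currently-grounded one goes next):
  1 to go: {9} 1  {10} 1
  2 to go: {1,9} 1  {8,10} 1  {9,10} 2
  3 to go: {1,9,10} 3  {7,8,10} 1  {8,9,10} 3
  4 to go: {1,8,9,10} 6  {6,7,8,10} 1  {7,8,9,10} 4
  5 to go: {1,7,8,9,10} 10  {5,6,7,8,10} 1  {6,7,8,9,10} 5
  6 to go: {1,6,7,8,9,10} 15  {4,5,6,7,8,10} 1  {5,6,7,8,9,10} 6
  7 to go: {1,5,6,7,8,9,10} 21  {3,4,5,6,7,8,10} 1  {4,5,6,7,8,9,10} 7
  8 to go: {1,4,5,6,7,8,9,10} 28  {2,3,4,5,6,7,8,10} 1  {3,4,5,6,7,8,9,10} 8
  9 to go: {0,2,3,4,5,6,7,8,10} 1  {1,3,4,5,6,7,8,9,10} 36  {2,3,4,5,6,7,8,9,10} 9
  if 0:e drops first: 45 orders
  if 1:f drops first: 10 orders
heap linearizations: 55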